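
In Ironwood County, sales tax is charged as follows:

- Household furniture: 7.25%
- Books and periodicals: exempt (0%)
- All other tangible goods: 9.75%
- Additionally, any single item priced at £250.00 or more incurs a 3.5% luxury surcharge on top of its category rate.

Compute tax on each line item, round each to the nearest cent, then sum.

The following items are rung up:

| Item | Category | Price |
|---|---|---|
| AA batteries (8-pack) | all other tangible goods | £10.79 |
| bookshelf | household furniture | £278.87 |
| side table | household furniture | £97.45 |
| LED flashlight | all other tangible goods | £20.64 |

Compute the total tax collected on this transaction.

£40.11

AA batteries (8-pack) £10.79: all other tangible goods → 9.75% → £1.05
Bookshelf £278.87: household furniture → 7.25% + 3.5% surcharge = 10.75% → £29.98
Side table £97.45: household furniture → 7.25% → £7.07
LED flashlight £20.64: all other tangible goods → 9.75% → £2.01
Total tax = £1.05 + £29.98 + £7.07 + £2.01 = £40.11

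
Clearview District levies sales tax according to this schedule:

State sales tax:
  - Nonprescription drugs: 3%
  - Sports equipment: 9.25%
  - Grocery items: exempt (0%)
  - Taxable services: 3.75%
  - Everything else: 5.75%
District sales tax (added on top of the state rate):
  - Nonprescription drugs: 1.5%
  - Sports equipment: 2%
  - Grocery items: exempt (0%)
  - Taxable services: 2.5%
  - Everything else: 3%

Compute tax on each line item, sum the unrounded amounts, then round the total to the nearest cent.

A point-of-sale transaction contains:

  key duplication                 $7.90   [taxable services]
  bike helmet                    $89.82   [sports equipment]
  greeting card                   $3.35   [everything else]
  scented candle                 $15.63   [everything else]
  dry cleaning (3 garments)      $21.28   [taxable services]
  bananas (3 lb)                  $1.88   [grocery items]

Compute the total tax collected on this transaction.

Key duplication $7.90: taxable services → 3.75% + 2.5% district = 6.25% → $0.49375
Bike helmet $89.82: sports equipment → 9.25% + 2% district = 11.25% → $10.10475
Greeting card $3.35: everything else → 5.75% + 3% district = 8.75% → $0.293125
Scented candle $15.63: everything else → 5.75% + 3% district = 8.75% → $1.367625
Dry cleaning (3 garments) $21.28: taxable services → 3.75% + 2.5% district = 6.25% → $1.33
Bananas (3 lb) $1.88: grocery items → 0% + 0% district = 0% → $0.00
Unrounded tax sum = $13.58925 → $13.59

$13.59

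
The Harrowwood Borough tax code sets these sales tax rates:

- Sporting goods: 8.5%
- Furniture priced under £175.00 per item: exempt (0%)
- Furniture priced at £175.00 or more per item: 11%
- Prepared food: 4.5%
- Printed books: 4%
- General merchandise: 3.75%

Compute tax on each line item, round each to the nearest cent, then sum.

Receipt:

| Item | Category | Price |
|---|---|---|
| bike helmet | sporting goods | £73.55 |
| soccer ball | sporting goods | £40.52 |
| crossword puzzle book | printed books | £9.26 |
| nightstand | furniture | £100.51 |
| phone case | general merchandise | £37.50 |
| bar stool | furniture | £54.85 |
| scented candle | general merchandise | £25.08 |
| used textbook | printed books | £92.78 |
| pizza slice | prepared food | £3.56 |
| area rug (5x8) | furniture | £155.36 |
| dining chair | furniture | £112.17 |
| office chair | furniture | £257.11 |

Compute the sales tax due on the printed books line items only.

Crossword puzzle book £9.26: printed books → 4% → £0.37
Used textbook £92.78: printed books → 4% → £3.71
Tax on printed books = £0.37 + £3.71 = £4.08

£4.08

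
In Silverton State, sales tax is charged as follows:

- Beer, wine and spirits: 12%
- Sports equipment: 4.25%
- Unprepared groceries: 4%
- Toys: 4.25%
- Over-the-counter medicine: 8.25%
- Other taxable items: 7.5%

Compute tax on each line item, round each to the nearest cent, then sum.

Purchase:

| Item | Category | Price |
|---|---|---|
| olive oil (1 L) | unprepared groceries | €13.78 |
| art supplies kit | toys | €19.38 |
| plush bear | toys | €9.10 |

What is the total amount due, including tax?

Olive oil (1 L) €13.78: unprepared groceries → 4% → €0.55
Art supplies kit €19.38: toys → 4.25% → €0.82
Plush bear €9.10: toys → 4.25% → €0.39
Subtotal = €42.26; tax = €1.76; total due = €44.02

€44.02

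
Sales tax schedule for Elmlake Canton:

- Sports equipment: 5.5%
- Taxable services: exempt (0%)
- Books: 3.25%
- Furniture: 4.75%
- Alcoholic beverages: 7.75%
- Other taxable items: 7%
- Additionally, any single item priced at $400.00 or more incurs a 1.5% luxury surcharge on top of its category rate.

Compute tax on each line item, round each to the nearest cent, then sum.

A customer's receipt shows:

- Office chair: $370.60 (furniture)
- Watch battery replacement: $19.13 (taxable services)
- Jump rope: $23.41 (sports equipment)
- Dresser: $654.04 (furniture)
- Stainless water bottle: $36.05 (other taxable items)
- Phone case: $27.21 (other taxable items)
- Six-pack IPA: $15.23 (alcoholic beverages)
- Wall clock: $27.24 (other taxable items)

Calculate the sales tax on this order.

Office chair $370.60: furniture → 4.75% → $17.60
Watch battery replacement $19.13: taxable services → 0% → $0.00
Jump rope $23.41: sports equipment → 5.5% → $1.29
Dresser $654.04: furniture → 4.75% + 1.5% surcharge = 6.25% → $40.88
Stainless water bottle $36.05: other taxable items → 7% → $2.52
Phone case $27.21: other taxable items → 7% → $1.90
Six-pack IPA $15.23: alcoholic beverages → 7.75% → $1.18
Wall clock $27.24: other taxable items → 7% → $1.91
Total tax = $17.60 + $1.29 + $40.88 + $2.52 + $1.90 + $1.18 + $1.91 = $67.28

$67.28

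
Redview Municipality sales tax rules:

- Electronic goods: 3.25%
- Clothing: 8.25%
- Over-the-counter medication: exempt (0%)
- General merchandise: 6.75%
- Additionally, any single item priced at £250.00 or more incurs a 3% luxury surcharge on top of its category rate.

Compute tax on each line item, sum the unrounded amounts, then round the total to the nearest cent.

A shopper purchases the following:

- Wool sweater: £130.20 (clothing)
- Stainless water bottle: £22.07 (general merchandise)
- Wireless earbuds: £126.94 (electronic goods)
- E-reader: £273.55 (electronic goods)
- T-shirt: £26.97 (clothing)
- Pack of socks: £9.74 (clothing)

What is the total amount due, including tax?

Wool sweater £130.20: clothing → 8.25% → £10.7415
Stainless water bottle £22.07: general merchandise → 6.75% → £1.489725
Wireless earbuds £126.94: electronic goods → 3.25% → £4.12555
E-reader £273.55: electronic goods → 3.25% + 3% surcharge = 6.25% → £17.096875
T-shirt £26.97: clothing → 8.25% → £2.225025
Pack of socks £9.74: clothing → 8.25% → £0.80355
Subtotal = £589.47; unrounded tax = £36.482225 → £36.48; total due = £625.95

£625.95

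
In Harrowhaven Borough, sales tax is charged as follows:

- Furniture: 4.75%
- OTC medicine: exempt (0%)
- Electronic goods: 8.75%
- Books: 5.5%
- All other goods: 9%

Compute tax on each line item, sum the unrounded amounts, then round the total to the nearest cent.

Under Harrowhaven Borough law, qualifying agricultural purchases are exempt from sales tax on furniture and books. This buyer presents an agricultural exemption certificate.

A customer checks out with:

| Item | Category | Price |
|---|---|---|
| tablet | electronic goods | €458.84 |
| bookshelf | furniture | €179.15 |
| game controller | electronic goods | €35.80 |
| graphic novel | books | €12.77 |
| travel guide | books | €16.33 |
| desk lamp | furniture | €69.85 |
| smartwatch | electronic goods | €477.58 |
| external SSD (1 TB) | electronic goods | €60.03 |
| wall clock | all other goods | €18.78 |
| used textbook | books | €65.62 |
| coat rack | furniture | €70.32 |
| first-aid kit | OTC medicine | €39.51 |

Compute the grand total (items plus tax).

€1596.59

Tablet €458.84: electronic goods → 8.75% → €40.1485
Bookshelf €179.15: furniture, buyer-exempt → 0% → €0.00
Game controller €35.80: electronic goods → 8.75% → €3.1325
Graphic novel €12.77: books, buyer-exempt → 0% → €0.00
Travel guide €16.33: books, buyer-exempt → 0% → €0.00
Desk lamp €69.85: furniture, buyer-exempt → 0% → €0.00
Smartwatch €477.58: electronic goods → 8.75% → €41.78825
External SSD (1 TB) €60.03: electronic goods → 8.75% → €5.252625
Wall clock €18.78: all other goods → 9% → €1.6902
Used textbook €65.62: books, buyer-exempt → 0% → €0.00
Coat rack €70.32: furniture, buyer-exempt → 0% → €0.00
First-aid kit €39.51: OTC medicine → 0% → €0.00
Subtotal = €1504.58; unrounded tax = €92.012075 → €92.01; total due = €1596.59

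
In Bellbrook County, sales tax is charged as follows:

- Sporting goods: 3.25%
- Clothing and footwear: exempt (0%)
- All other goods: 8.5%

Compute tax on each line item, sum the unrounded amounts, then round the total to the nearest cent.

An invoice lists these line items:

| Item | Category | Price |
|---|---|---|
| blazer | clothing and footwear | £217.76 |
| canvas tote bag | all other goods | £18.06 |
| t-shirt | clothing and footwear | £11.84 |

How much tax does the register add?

£1.54

Blazer £217.76: clothing and footwear → 0% → £0.00
Canvas tote bag £18.06: all other goods → 8.5% → £1.5351
T-shirt £11.84: clothing and footwear → 0% → £0.00
Unrounded tax sum = £1.5351 → £1.54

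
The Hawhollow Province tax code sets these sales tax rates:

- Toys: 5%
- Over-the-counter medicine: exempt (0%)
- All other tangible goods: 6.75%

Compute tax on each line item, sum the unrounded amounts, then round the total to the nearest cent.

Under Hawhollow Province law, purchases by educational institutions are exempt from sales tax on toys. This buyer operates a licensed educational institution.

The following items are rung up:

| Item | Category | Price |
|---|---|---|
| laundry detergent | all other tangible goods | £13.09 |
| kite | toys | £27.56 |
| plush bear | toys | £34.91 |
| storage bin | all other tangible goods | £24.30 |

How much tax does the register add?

£2.52

Laundry detergent £13.09: all other tangible goods → 6.75% → £0.883575
Kite £27.56: toys, buyer-exempt → 0% → £0.00
Plush bear £34.91: toys, buyer-exempt → 0% → £0.00
Storage bin £24.30: all other tangible goods → 6.75% → £1.64025
Unrounded tax sum = £2.523825 → £2.52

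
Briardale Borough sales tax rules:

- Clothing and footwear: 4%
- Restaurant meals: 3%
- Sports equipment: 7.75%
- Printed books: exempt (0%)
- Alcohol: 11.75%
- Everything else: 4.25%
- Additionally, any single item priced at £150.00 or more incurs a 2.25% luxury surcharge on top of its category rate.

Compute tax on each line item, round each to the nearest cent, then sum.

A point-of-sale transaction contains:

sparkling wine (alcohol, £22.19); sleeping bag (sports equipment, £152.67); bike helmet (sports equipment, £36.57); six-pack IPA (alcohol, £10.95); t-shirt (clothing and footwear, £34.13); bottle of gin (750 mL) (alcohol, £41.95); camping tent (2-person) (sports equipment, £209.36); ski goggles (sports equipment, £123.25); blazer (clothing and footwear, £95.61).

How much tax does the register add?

£62.61

Sparkling wine £22.19: alcohol → 11.75% → £2.61
Sleeping bag £152.67: sports equipment → 7.75% + 2.25% surcharge = 10% → £15.27
Bike helmet £36.57: sports equipment → 7.75% → £2.83
Six-pack IPA £10.95: alcohol → 11.75% → £1.29
T-shirt £34.13: clothing and footwear → 4% → £1.37
Bottle of gin (750 mL) £41.95: alcohol → 11.75% → £4.93
Camping tent (2-person) £209.36: sports equipment → 7.75% + 2.25% surcharge = 10% → £20.94
Ski goggles £123.25: sports equipment → 7.75% → £9.55
Blazer £95.61: clothing and footwear → 4% → £3.82
Total tax = £2.61 + £15.27 + £2.83 + £1.29 + £1.37 + £4.93 + £20.94 + £9.55 + £3.82 = £62.61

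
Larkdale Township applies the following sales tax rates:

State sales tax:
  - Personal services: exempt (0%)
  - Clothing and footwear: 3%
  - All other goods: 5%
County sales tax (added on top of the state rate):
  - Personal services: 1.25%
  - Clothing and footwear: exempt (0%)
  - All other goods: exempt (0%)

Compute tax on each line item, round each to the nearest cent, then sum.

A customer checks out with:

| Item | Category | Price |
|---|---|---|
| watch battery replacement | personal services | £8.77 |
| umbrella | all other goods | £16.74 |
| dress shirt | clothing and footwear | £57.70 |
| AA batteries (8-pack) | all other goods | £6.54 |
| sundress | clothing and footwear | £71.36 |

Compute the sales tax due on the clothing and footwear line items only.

£3.87

Dress shirt £57.70: clothing and footwear → 3% + 0% county = 3% → £1.73
Sundress £71.36: clothing and footwear → 3% + 0% county = 3% → £2.14
Tax on clothing and footwear = £1.73 + £2.14 = £3.87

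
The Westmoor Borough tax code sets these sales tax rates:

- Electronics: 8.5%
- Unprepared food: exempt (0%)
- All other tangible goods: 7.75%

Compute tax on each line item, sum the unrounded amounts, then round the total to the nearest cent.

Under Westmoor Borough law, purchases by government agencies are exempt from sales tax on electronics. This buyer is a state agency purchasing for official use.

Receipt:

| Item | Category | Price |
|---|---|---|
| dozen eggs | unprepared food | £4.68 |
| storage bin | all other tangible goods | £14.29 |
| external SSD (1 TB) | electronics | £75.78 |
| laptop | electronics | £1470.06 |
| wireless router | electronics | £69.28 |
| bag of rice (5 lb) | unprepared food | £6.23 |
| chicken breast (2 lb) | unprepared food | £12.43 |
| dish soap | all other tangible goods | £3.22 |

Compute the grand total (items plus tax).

£1657.33

Dozen eggs £4.68: unprepared food → 0% → £0.00
Storage bin £14.29: all other tangible goods → 7.75% → £1.107475
External SSD (1 TB) £75.78: electronics, buyer-exempt → 0% → £0.00
Laptop £1470.06: electronics, buyer-exempt → 0% → £0.00
Wireless router £69.28: electronics, buyer-exempt → 0% → £0.00
Bag of rice (5 lb) £6.23: unprepared food → 0% → £0.00
Chicken breast (2 lb) £12.43: unprepared food → 0% → £0.00
Dish soap £3.22: all other tangible goods → 7.75% → £0.24955
Subtotal = £1655.97; unrounded tax = £1.357025 → £1.36; total due = £1657.33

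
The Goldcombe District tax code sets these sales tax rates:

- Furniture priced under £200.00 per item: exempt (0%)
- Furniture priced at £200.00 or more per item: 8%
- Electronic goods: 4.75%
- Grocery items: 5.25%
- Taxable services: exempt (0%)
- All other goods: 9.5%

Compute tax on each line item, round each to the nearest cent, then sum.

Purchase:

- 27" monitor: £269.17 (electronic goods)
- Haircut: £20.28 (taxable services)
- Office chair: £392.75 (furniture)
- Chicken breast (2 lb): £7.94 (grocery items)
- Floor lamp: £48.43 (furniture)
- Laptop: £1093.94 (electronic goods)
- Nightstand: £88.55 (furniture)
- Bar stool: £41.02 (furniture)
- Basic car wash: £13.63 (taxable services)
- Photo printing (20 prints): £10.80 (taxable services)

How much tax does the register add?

£96.59

27" monitor £269.17: electronic goods → 4.75% → £12.79
Haircut £20.28: taxable services → 0% → £0.00
Office chair £392.75: furniture, £200.00 or more → 8% → £31.42
Chicken breast (2 lb) £7.94: grocery items → 5.25% → £0.42
Floor lamp £48.43: furniture, under £200.00 → 0% → £0.00
Laptop £1093.94: electronic goods → 4.75% → £51.96
Nightstand £88.55: furniture, under £200.00 → 0% → £0.00
Bar stool £41.02: furniture, under £200.00 → 0% → £0.00
Basic car wash £13.63: taxable services → 0% → £0.00
Photo printing (20 prints) £10.80: taxable services → 0% → £0.00
Total tax = £12.79 + £31.42 + £0.42 + £51.96 = £96.59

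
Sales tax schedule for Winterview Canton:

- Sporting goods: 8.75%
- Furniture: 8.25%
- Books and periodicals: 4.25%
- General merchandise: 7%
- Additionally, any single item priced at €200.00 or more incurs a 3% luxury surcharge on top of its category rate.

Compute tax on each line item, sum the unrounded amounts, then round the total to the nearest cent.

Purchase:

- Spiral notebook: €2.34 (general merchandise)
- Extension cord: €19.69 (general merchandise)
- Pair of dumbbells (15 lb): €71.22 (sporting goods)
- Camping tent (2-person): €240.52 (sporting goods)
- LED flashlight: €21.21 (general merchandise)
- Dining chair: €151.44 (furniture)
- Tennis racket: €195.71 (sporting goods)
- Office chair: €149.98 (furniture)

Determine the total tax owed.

€79.51

Spiral notebook €2.34: general merchandise → 7% → €0.1638
Extension cord €19.69: general merchandise → 7% → €1.3783
Pair of dumbbells (15 lb) €71.22: sporting goods → 8.75% → €6.23175
Camping tent (2-person) €240.52: sporting goods → 8.75% + 3% surcharge = 11.75% → €28.2611
LED flashlight €21.21: general merchandise → 7% → €1.4847
Dining chair €151.44: furniture → 8.25% → €12.4938
Tennis racket €195.71: sporting goods → 8.75% → €17.124625
Office chair €149.98: furniture → 8.25% → €12.37335
Unrounded tax sum = €79.511425 → €79.51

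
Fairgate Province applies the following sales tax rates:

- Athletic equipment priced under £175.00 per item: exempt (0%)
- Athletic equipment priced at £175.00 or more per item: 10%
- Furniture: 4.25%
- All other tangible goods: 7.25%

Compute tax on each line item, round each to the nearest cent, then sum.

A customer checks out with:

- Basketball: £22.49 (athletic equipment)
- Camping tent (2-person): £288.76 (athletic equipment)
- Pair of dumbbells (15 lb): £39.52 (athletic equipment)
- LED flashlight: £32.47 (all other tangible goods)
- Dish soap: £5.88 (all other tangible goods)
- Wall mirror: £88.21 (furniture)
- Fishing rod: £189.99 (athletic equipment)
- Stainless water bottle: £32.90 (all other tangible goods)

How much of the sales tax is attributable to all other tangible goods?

LED flashlight £32.47: all other tangible goods → 7.25% → £2.35
Dish soap £5.88: all other tangible goods → 7.25% → £0.43
Stainless water bottle £32.90: all other tangible goods → 7.25% → £2.39
Tax on all other tangible goods = £2.35 + £0.43 + £2.39 = £5.17

£5.17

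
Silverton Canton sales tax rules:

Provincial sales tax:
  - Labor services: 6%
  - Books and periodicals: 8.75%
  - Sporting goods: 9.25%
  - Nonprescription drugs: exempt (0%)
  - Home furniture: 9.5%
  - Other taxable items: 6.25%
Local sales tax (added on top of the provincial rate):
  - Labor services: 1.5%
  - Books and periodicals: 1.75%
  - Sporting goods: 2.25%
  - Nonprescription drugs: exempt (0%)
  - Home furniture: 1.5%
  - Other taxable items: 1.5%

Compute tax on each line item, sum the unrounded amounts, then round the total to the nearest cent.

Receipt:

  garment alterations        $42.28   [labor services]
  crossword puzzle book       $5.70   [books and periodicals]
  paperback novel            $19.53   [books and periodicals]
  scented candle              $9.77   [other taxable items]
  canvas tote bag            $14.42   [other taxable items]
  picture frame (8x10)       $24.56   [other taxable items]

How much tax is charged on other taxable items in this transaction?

Scented candle $9.77: other taxable items → 6.25% + 1.5% local = 7.75% → $0.757175
Canvas tote bag $14.42: other taxable items → 6.25% + 1.5% local = 7.75% → $1.11755
Picture frame (8x10) $24.56: other taxable items → 6.25% + 1.5% local = 7.75% → $1.9034
Tax on other taxable items: unrounded sum = $3.778125 → $3.78

$3.78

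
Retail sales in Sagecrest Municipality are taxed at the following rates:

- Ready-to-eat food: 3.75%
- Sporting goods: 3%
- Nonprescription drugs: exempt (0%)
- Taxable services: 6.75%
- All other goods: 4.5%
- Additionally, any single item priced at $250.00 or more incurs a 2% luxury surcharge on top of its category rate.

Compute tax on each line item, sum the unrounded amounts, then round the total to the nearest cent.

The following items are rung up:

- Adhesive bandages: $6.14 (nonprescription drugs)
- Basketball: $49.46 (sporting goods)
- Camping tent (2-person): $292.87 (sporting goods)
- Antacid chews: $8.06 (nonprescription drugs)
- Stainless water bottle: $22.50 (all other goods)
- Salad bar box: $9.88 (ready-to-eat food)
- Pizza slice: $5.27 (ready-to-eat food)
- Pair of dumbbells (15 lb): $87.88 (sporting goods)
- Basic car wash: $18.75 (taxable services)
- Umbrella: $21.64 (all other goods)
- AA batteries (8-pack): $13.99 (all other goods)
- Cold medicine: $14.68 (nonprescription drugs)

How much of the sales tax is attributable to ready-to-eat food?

Salad bar box $9.88: ready-to-eat food → 3.75% → $0.3705
Pizza slice $5.27: ready-to-eat food → 3.75% → $0.197625
Tax on ready-to-eat food: unrounded sum = $0.568125 → $0.57

$0.57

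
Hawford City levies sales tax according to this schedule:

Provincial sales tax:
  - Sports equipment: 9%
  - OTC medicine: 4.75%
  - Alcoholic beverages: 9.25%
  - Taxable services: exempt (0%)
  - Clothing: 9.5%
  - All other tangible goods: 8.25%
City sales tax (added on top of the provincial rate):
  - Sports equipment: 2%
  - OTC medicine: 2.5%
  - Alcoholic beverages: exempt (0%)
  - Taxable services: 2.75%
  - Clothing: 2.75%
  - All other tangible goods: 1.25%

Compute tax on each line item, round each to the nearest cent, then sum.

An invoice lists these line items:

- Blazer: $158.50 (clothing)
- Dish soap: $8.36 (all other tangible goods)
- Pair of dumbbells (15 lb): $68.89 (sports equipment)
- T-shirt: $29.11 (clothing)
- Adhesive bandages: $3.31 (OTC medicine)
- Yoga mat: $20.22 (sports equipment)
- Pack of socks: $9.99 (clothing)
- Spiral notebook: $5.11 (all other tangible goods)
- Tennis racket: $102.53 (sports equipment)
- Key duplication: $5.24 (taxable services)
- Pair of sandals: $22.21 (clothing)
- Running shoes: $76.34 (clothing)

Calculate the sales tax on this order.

Blazer $158.50: clothing → 9.5% + 2.75% city = 12.25% → $19.42
Dish soap $8.36: all other tangible goods → 8.25% + 1.25% city = 9.5% → $0.79
Pair of dumbbells (15 lb) $68.89: sports equipment → 9% + 2% city = 11% → $7.58
T-shirt $29.11: clothing → 9.5% + 2.75% city = 12.25% → $3.57
Adhesive bandages $3.31: OTC medicine → 4.75% + 2.5% city = 7.25% → $0.24
Yoga mat $20.22: sports equipment → 9% + 2% city = 11% → $2.22
Pack of socks $9.99: clothing → 9.5% + 2.75% city = 12.25% → $1.22
Spiral notebook $5.11: all other tangible goods → 8.25% + 1.25% city = 9.5% → $0.49
Tennis racket $102.53: sports equipment → 9% + 2% city = 11% → $11.28
Key duplication $5.24: taxable services → 0% + 2.75% city = 2.75% → $0.14
Pair of sandals $22.21: clothing → 9.5% + 2.75% city = 12.25% → $2.72
Running shoes $76.34: clothing → 9.5% + 2.75% city = 12.25% → $9.35
Total tax = $19.42 + $0.79 + $7.58 + $3.57 + $0.24 + $2.22 + $1.22 + $0.49 + $11.28 + $0.14 + $2.72 + $9.35 = $59.02

$59.02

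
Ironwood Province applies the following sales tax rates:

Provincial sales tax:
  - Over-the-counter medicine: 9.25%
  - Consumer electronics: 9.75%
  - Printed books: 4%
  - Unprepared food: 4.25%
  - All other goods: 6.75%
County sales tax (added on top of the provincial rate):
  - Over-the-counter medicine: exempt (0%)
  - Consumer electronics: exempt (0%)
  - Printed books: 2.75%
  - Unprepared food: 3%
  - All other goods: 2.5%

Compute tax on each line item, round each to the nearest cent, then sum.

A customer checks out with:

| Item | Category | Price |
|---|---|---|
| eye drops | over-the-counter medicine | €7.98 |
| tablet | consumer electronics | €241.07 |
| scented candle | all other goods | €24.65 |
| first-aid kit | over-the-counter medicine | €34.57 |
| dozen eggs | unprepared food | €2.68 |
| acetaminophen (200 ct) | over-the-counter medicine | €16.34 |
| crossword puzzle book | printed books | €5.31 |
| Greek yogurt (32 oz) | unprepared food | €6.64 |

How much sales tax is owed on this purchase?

€32.26

Eye drops €7.98: over-the-counter medicine → 9.25% + 0% county = 9.25% → €0.74
Tablet €241.07: consumer electronics → 9.75% + 0% county = 9.75% → €23.50
Scented candle €24.65: all other goods → 6.75% + 2.5% county = 9.25% → €2.28
First-aid kit €34.57: over-the-counter medicine → 9.25% + 0% county = 9.25% → €3.20
Dozen eggs €2.68: unprepared food → 4.25% + 3% county = 7.25% → €0.19
Acetaminophen (200 ct) €16.34: over-the-counter medicine → 9.25% + 0% county = 9.25% → €1.51
Crossword puzzle book €5.31: printed books → 4% + 2.75% county = 6.75% → €0.36
Greek yogurt (32 oz) €6.64: unprepared food → 4.25% + 3% county = 7.25% → €0.48
Total tax = €0.74 + €23.50 + €2.28 + €3.20 + €0.19 + €1.51 + €0.36 + €0.48 = €32.26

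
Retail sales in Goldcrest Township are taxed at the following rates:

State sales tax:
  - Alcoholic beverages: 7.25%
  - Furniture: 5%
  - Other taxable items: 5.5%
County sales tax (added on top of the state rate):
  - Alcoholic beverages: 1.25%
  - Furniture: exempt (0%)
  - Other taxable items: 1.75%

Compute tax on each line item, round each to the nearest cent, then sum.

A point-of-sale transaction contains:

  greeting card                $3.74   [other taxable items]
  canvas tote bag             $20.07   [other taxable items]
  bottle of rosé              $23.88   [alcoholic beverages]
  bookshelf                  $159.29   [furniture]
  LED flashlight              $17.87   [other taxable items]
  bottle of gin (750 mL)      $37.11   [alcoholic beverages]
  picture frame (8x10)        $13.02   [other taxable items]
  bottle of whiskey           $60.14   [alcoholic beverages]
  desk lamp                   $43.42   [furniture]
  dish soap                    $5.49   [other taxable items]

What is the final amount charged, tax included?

Greeting card $3.74: other taxable items → 5.5% + 1.75% county = 7.25% → $0.27
Canvas tote bag $20.07: other taxable items → 5.5% + 1.75% county = 7.25% → $1.46
Bottle of rosé $23.88: alcoholic beverages → 7.25% + 1.25% county = 8.5% → $2.03
Bookshelf $159.29: furniture → 5% + 0% county = 5% → $7.96
LED flashlight $17.87: other taxable items → 5.5% + 1.75% county = 7.25% → $1.30
Bottle of gin (750 mL) $37.11: alcoholic beverages → 7.25% + 1.25% county = 8.5% → $3.15
Picture frame (8x10) $13.02: other taxable items → 5.5% + 1.75% county = 7.25% → $0.94
Bottle of whiskey $60.14: alcoholic beverages → 7.25% + 1.25% county = 8.5% → $5.11
Desk lamp $43.42: furniture → 5% + 0% county = 5% → $2.17
Dish soap $5.49: other taxable items → 5.5% + 1.75% county = 7.25% → $0.40
Subtotal = $384.03; tax = $24.79; total due = $408.82

$408.82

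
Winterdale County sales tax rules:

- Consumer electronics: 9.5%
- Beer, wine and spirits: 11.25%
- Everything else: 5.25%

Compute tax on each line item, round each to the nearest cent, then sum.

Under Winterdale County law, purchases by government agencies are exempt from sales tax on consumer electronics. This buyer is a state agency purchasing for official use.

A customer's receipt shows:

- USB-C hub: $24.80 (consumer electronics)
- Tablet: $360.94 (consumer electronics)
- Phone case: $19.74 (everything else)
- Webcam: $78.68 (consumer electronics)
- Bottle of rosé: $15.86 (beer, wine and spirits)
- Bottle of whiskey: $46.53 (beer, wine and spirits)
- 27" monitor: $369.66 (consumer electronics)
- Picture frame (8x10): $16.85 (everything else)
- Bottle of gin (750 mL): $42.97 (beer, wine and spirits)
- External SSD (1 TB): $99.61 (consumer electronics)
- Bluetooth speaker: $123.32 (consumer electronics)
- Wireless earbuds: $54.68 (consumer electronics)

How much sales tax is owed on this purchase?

$13.76

USB-C hub $24.80: consumer electronics, buyer-exempt → 0% → $0.00
Tablet $360.94: consumer electronics, buyer-exempt → 0% → $0.00
Phone case $19.74: everything else → 5.25% → $1.04
Webcam $78.68: consumer electronics, buyer-exempt → 0% → $0.00
Bottle of rosé $15.86: beer, wine and spirits → 11.25% → $1.78
Bottle of whiskey $46.53: beer, wine and spirits → 11.25% → $5.23
27" monitor $369.66: consumer electronics, buyer-exempt → 0% → $0.00
Picture frame (8x10) $16.85: everything else → 5.25% → $0.88
Bottle of gin (750 mL) $42.97: beer, wine and spirits → 11.25% → $4.83
External SSD (1 TB) $99.61: consumer electronics, buyer-exempt → 0% → $0.00
Bluetooth speaker $123.32: consumer electronics, buyer-exempt → 0% → $0.00
Wireless earbuds $54.68: consumer electronics, buyer-exempt → 0% → $0.00
Total tax = $1.04 + $1.78 + $5.23 + $0.88 + $4.83 = $13.76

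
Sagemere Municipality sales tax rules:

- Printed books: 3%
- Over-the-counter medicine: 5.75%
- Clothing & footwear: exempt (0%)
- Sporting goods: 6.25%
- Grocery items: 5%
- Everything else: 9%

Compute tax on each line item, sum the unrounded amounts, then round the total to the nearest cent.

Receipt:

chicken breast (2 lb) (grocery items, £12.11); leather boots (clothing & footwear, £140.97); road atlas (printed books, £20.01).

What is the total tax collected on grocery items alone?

£0.61

Chicken breast (2 lb) £12.11: grocery items → 5% → £0.6055
Tax on grocery items: unrounded sum = £0.6055 → £0.61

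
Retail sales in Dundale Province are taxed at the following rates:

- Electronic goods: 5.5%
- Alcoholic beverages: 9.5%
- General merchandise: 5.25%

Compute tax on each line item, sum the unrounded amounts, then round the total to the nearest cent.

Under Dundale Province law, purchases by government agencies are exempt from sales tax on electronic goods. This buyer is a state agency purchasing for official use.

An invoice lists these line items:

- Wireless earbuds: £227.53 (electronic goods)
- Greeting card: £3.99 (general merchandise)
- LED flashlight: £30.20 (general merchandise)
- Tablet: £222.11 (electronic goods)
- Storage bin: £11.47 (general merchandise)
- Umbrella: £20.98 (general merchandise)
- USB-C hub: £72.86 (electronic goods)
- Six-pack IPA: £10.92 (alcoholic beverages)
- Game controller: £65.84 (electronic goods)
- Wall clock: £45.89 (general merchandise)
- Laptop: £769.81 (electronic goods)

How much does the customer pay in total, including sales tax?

Wireless earbuds £227.53: electronic goods, buyer-exempt → 0% → £0.00
Greeting card £3.99: general merchandise → 5.25% → £0.209475
LED flashlight £30.20: general merchandise → 5.25% → £1.5855
Tablet £222.11: electronic goods, buyer-exempt → 0% → £0.00
Storage bin £11.47: general merchandise → 5.25% → £0.602175
Umbrella £20.98: general merchandise → 5.25% → £1.10145
USB-C hub £72.86: electronic goods, buyer-exempt → 0% → £0.00
Six-pack IPA £10.92: alcoholic beverages → 9.5% → £1.0374
Game controller £65.84: electronic goods, buyer-exempt → 0% → £0.00
Wall clock £45.89: general merchandise → 5.25% → £2.409225
Laptop £769.81: electronic goods, buyer-exempt → 0% → £0.00
Subtotal = £1481.60; unrounded tax = £6.945225 → £6.95; total due = £1488.55

£1488.55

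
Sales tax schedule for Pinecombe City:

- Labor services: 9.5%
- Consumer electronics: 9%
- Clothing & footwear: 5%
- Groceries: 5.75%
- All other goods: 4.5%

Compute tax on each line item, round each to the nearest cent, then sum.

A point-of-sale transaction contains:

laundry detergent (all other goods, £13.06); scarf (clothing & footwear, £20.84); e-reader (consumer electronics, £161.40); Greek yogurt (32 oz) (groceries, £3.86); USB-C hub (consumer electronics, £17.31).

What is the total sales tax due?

£17.94

Laundry detergent £13.06: all other goods → 4.5% → £0.59
Scarf £20.84: clothing & footwear → 5% → £1.04
E-reader £161.40: consumer electronics → 9% → £14.53
Greek yogurt (32 oz) £3.86: groceries → 5.75% → £0.22
USB-C hub £17.31: consumer electronics → 9% → £1.56
Total tax = £0.59 + £1.04 + £14.53 + £0.22 + £1.56 = £17.94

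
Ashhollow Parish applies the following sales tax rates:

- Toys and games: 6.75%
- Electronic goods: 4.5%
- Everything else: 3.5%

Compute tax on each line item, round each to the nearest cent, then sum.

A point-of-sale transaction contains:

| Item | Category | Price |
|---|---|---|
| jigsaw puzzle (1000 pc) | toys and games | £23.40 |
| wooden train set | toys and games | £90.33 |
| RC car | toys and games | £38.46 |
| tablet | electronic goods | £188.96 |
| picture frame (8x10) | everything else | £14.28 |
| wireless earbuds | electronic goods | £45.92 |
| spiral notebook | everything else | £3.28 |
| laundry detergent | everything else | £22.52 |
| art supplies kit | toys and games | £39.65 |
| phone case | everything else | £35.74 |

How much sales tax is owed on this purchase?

£26.18

Jigsaw puzzle (1000 pc) £23.40: toys and games → 6.75% → £1.58
Wooden train set £90.33: toys and games → 6.75% → £6.10
RC car £38.46: toys and games → 6.75% → £2.60
Tablet £188.96: electronic goods → 4.5% → £8.50
Picture frame (8x10) £14.28: everything else → 3.5% → £0.50
Wireless earbuds £45.92: electronic goods → 4.5% → £2.07
Spiral notebook £3.28: everything else → 3.5% → £0.11
Laundry detergent £22.52: everything else → 3.5% → £0.79
Art supplies kit £39.65: toys and games → 6.75% → £2.68
Phone case £35.74: everything else → 3.5% → £1.25
Total tax = £1.58 + £6.10 + £2.60 + £8.50 + £0.50 + £2.07 + £0.11 + £0.79 + £2.68 + £1.25 = £26.18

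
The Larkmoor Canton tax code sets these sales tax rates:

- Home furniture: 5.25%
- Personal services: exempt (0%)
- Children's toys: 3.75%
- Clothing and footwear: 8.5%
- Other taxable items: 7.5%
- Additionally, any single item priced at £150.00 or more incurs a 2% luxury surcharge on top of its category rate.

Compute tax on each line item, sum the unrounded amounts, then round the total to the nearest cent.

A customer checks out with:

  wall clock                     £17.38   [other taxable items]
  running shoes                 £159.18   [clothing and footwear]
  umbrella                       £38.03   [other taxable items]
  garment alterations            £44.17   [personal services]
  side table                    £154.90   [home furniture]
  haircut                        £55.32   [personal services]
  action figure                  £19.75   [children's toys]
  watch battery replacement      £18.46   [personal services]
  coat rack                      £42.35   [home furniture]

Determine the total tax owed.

Wall clock £17.38: other taxable items → 7.5% → £1.3035
Running shoes £159.18: clothing and footwear → 8.5% + 2% surcharge = 10.5% → £16.7139
Umbrella £38.03: other taxable items → 7.5% → £2.85225
Garment alterations £44.17: personal services → 0% → £0.00
Side table £154.90: home furniture → 5.25% + 2% surcharge = 7.25% → £11.23025
Haircut £55.32: personal services → 0% → £0.00
Action figure £19.75: children's toys → 3.75% → £0.740625
Watch battery replacement £18.46: personal services → 0% → £0.00
Coat rack £42.35: home furniture → 5.25% → £2.223375
Unrounded tax sum = £35.0639 → £35.06

£35.06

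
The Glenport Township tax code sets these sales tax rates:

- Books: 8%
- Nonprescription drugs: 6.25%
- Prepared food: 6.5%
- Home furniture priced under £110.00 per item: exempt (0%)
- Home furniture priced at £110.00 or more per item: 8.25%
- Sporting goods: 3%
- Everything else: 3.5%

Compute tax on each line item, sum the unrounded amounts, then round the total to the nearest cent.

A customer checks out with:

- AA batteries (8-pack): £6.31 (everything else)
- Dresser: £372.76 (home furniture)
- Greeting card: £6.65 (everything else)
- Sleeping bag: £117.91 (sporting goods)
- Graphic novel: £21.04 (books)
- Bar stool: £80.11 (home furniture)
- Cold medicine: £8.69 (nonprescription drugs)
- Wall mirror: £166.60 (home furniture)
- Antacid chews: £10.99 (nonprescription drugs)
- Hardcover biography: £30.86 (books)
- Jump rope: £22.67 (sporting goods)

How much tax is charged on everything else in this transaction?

£0.45

AA batteries (8-pack) £6.31: everything else → 3.5% → £0.22085
Greeting card £6.65: everything else → 3.5% → £0.23275
Tax on everything else: unrounded sum = £0.4536 → £0.45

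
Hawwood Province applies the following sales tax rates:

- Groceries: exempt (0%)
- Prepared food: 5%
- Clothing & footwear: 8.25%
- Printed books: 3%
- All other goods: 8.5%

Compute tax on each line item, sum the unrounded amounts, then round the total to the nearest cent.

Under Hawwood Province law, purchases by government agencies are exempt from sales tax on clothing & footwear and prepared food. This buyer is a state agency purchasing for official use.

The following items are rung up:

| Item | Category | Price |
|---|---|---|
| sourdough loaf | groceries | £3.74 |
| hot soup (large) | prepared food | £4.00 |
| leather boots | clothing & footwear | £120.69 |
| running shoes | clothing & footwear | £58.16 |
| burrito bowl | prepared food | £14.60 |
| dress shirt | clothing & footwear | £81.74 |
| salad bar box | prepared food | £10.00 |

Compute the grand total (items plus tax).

Sourdough loaf £3.74: groceries → 0% → £0.00
Hot soup (large) £4.00: prepared food, buyer-exempt → 0% → £0.00
Leather boots £120.69: clothing & footwear, buyer-exempt → 0% → £0.00
Running shoes £58.16: clothing & footwear, buyer-exempt → 0% → £0.00
Burrito bowl £14.60: prepared food, buyer-exempt → 0% → £0.00
Dress shirt £81.74: clothing & footwear, buyer-exempt → 0% → £0.00
Salad bar box £10.00: prepared food, buyer-exempt → 0% → £0.00
Subtotal = £292.93; unrounded tax = £0.00 → £0.00; total due = £292.93

£292.93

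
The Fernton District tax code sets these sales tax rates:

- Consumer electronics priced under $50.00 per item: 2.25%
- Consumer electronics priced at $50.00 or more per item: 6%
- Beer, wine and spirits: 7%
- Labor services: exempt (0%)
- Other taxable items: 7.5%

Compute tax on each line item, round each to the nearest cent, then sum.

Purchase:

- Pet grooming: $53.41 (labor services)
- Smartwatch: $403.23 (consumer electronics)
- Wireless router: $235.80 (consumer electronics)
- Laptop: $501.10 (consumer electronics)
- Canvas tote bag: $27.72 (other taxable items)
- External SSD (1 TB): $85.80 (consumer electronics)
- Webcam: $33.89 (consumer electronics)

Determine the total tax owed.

$76.40

Pet grooming $53.41: labor services → 0% → $0.00
Smartwatch $403.23: consumer electronics, $50.00 or more → 6% → $24.19
Wireless router $235.80: consumer electronics, $50.00 or more → 6% → $14.15
Laptop $501.10: consumer electronics, $50.00 or more → 6% → $30.07
Canvas tote bag $27.72: other taxable items → 7.5% → $2.08
External SSD (1 TB) $85.80: consumer electronics, $50.00 or more → 6% → $5.15
Webcam $33.89: consumer electronics, under $50.00 → 2.25% → $0.76
Total tax = $24.19 + $14.15 + $30.07 + $2.08 + $5.15 + $0.76 = $76.40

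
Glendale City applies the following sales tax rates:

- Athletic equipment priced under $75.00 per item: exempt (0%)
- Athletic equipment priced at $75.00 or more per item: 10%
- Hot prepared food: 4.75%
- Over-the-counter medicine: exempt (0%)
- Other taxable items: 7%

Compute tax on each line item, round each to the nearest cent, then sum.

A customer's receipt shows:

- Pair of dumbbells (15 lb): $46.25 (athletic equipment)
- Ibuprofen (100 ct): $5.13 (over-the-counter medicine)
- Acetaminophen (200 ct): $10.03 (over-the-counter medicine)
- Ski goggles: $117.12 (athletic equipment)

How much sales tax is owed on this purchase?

$11.71

Pair of dumbbells (15 lb) $46.25: athletic equipment, under $75.00 → 0% → $0.00
Ibuprofen (100 ct) $5.13: over-the-counter medicine → 0% → $0.00
Acetaminophen (200 ct) $10.03: over-the-counter medicine → 0% → $0.00
Ski goggles $117.12: athletic equipment, $75.00 or more → 10% → $11.71
Total tax = $11.71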